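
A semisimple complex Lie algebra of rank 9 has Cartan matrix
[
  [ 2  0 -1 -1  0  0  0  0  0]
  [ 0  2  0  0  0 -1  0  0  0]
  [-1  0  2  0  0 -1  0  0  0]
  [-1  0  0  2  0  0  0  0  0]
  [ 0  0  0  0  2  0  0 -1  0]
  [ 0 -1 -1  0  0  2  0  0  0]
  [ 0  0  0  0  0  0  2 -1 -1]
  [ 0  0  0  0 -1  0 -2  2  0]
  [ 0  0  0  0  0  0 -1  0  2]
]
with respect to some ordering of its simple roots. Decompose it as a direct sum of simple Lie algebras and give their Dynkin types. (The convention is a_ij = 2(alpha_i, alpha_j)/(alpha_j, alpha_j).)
The diagram associated to this matrix has two connected components: the simple roots {alpha_1, alpha_2, alpha_3, alpha_4, alpha_6} form a chain of 5 nodes with single edges (A_5), and {alpha_5, alpha_7, alpha_8, alpha_9} form a chain of 4 nodes with a double edge between the middle two (F_4). A semisimple Lie algebra decomposes uniquely as the direct sum of simple ideals, one per connected component of its Dynkin diagram, so g ≅ A_5 ⊕ F_4 (dimension 35 + 52 = 87).

A5 ⊕ F4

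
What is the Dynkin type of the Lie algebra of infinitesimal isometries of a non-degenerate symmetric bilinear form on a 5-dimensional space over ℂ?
This is so(5) with 5 odd, which has dimension 5(5-1)/2 = 10 and rank (5-1)/2 = 2. In the classification of classical Lie algebras, the orthogonal algebra so(2n+1) in an odd number of variables has type B_n; here n = 2, so the Dynkin diagram is a chain of 2 nodes with a double edge at one end; the terminal node there is the unique short simple root (B_2). Hence the type is B_2.

type B_2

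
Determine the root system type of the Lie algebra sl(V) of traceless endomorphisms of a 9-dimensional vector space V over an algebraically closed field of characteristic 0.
A8

This is sl(9), which has dimension 9^2 - 1 = 80 and rank 9 - 1 = 8 (a Cartan subalgebra is the diagonal traceless matrices). In the classification of classical Lie algebras, the special linear algebra sl(n+1) has type A_n; here n = 8, so the Dynkin diagram is a chain of 8 nodes with single edges (A_8). Hence the type is A_8.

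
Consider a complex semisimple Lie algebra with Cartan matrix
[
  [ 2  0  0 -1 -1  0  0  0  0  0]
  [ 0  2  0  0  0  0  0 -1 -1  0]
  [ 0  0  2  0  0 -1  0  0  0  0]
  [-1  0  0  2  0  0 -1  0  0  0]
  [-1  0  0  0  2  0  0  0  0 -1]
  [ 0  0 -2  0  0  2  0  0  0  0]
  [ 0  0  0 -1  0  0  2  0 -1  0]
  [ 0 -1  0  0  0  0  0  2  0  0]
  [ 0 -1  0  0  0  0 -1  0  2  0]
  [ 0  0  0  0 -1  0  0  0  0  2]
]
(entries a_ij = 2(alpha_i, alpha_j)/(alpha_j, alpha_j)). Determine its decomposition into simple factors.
A_8 (sl(9)) + B_2 (so(5))

The diagram associated to this matrix has two connected components: the simple roots {alpha_1, alpha_2, alpha_4, alpha_5, alpha_7, alpha_8, alpha_9, alpha_10} form a chain of 8 nodes with single edges (A_8), and {alpha_3, alpha_6} form a chain of 2 nodes with a double edge at one end; the terminal node there is the unique short simple root (B_2). A semisimple Lie algebra decomposes uniquely as the direct sum of simple ideals, one per connected component of its Dynkin diagram, so g ≅ A_8 ⊕ B_2 (dimension 80 + 10 = 90).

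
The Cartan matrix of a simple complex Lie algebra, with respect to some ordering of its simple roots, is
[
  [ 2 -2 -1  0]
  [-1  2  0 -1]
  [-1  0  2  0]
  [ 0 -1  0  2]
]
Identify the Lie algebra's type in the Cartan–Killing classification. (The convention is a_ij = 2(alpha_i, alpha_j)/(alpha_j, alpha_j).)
The matrix has rank 4 with 2's on the diagonal. Reading the off-diagonal entries as Dynkin edges (a single edge where a_ij = a_ji = -1; a double or triple edge where a_ij * a_ji = 2 or 3), the diagram is a chain of 4 nodes with a double edge between the middle two (F_4). One simple-root ordering that puts it in standard form is (alpha_3, alpha_1, alpha_2, alpha_4). So the algebra is type F_4.

type F_4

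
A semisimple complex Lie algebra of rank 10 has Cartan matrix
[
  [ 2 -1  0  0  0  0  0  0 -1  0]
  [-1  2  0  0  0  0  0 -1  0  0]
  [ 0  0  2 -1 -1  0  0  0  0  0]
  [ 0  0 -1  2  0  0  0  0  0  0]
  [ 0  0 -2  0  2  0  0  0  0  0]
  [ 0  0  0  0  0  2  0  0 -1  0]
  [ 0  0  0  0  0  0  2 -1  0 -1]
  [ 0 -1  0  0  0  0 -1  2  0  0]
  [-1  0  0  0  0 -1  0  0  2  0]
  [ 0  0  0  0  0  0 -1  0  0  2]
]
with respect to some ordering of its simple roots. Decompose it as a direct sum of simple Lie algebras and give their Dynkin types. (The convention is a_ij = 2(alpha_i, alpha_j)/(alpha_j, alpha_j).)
The diagram associated to this matrix has two connected components: the simple roots {alpha_1, alpha_2, alpha_6, alpha_7, alpha_8, alpha_9, alpha_10} form a chain of 7 nodes with single edges (A_7), and {alpha_3, alpha_4, alpha_5} form a chain of 3 nodes with a double edge at one end; the terminal node there is the unique long simple root (C_3). A semisimple Lie algebra decomposes uniquely as the direct sum of simple ideals, one per connected component of its Dynkin diagram, so g ≅ A_7 ⊕ C_3 (dimension 63 + 21 = 84).

type A_7 ⊕ type C_3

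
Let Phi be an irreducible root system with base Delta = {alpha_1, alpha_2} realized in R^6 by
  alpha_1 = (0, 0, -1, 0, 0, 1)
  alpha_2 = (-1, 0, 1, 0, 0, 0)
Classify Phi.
A_2

Compute the Cartan integers a_ij = 2(alpha_i, alpha_j)/(alpha_j, alpha_j); the resulting 2x2 Cartan matrix is
[[2, -1], [-1, 2]].
All simple roots have the same length, so the diagram is simply laced. The associated Dynkin diagram is a chain of 2 nodes with single edges (A_2), so the type is A_2 (the algebra sl(3)).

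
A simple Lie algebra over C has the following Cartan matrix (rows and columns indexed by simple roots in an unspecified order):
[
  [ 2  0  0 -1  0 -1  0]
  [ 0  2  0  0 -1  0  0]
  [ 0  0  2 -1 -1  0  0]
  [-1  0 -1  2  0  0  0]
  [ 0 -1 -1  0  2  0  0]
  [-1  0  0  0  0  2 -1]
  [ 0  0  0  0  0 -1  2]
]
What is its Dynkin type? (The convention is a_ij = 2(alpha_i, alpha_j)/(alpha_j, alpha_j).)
A_7 (sl(8))

The matrix has rank 7 with 2's on the diagonal. Reading the off-diagonal entries as Dynkin edges (a single edge where a_ij = a_ji = -1; a double or triple edge where a_ij * a_ji = 2 or 3), the diagram is a chain of 7 nodes with single edges (A_7). One simple-root ordering that puts it in standard form is (alpha_7, alpha_6, alpha_1, alpha_4, alpha_3, alpha_5, alpha_2). So the algebra is type A_7, i.e. sl(8).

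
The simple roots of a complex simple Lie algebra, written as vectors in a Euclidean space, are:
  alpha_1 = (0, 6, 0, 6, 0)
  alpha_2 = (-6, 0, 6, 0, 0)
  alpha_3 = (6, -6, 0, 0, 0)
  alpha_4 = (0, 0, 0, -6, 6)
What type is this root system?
Compute the Cartan integers a_ij = 2(alpha_i, alpha_j)/(alpha_j, alpha_j); the resulting 4x4 Cartan matrix is
[[2, 0, -1, -1], [0, 2, -1, 0], [-1, -1, 2, 0], [-1, 0, 0, 2]].
All simple roots have the same length, so the diagram is simply laced. The associated Dynkin diagram is a chain of 4 nodes with single edges (A_4), so the type is A_4 (the algebra sl(5)).

A_4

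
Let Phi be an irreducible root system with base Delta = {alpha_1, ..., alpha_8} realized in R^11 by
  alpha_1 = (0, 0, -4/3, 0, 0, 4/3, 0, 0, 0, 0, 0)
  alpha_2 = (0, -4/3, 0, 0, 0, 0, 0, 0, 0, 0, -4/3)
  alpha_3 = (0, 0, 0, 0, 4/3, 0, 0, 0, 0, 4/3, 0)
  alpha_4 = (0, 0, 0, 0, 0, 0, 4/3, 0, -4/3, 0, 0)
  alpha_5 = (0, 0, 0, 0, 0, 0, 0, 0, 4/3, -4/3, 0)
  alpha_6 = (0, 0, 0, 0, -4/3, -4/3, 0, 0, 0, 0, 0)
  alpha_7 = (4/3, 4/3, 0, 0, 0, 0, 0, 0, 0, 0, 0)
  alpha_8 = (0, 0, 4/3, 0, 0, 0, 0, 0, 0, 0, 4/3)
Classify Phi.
Compute the Cartan integers a_ij = 2(alpha_i, alpha_j)/(alpha_j, alpha_j); the resulting 8x8 Cartan matrix is
[[2, 0, 0, 0, 0, -1, 0, -1], [0, 2, 0, 0, 0, 0, -1, -1], [0, 0, 2, 0, -1, -1, 0, 0], [0, 0, 0, 2, -1, 0, 0, 0], [0, 0, -1, -1, 2, 0, 0, 0], [-1, 0, -1, 0, 0, 2, 0, 0], [0, -1, 0, 0, 0, 0, 2, 0], [-1, -1, 0, 0, 0, 0, 0, 2]].
All simple roots have the same length, so the diagram is simply laced. The associated Dynkin diagram is a chain of 8 nodes with single edges (A_8), so the type is A_8 (the algebra sl(9)).

A_8 (sl(9))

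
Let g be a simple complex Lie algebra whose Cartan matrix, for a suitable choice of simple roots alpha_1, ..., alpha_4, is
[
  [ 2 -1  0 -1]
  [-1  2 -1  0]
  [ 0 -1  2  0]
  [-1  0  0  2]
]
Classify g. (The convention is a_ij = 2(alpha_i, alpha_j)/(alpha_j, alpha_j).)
The matrix has rank 4 with 2's on the diagonal. Reading the off-diagonal entries as Dynkin edges (a single edge where a_ij = a_ji = -1; a double or triple edge where a_ij * a_ji = 2 or 3), the diagram is a chain of 4 nodes with single edges (A_4). One simple-root ordering that puts it in standard form is (alpha_4, alpha_1, alpha_2, alpha_3). So the algebra is type A_4, i.e. sl(5).

A_4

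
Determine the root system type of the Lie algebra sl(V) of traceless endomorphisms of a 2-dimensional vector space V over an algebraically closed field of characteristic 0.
A1

This is sl(2), which has dimension 2^2 - 1 = 3 and rank 2 - 1 = 1 (a Cartan subalgebra is the diagonal traceless matrices). In the classification of classical Lie algebras, the special linear algebra sl(n+1) has type A_n; here n = 1, so the Dynkin diagram is a chain of 1 nodes with single edges (A_1). Hence the type is A_1.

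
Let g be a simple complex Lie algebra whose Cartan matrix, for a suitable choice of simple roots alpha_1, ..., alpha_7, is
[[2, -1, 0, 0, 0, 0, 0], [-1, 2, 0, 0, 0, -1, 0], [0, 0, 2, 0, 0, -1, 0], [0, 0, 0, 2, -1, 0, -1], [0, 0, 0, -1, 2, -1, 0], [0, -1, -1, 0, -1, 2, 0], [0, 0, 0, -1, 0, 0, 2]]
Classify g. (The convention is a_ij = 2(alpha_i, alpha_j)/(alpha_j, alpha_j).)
type E_7

The matrix has rank 7 with 2's on the diagonal. Reading the off-diagonal entries as Dynkin edges (a single edge where a_ij = a_ji = -1; a double or triple edge where a_ij * a_ji = 2 or 3), the diagram is a chain of 6 nodes with one extra node attached to the third node from one end (E_7). One simple-root ordering that puts it in standard form is (alpha_1, alpha_3, alpha_2, alpha_6, alpha_5, alpha_4, alpha_7). So the algebra is type E_7.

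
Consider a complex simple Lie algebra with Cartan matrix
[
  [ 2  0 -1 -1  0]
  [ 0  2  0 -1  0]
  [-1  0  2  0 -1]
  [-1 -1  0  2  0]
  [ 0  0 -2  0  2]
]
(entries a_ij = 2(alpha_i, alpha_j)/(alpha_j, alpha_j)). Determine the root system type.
The matrix has rank 5 with 2's on the diagonal. Reading the off-diagonal entries as Dynkin edges (a single edge where a_ij = a_ji = -1; a double or triple edge where a_ij * a_ji = 2 or 3), the diagram is a chain of 5 nodes with a double edge at one end; the terminal node there is the unique long simple root (C_5). One simple-root ordering that puts it in standard form is (alpha_2, alpha_4, alpha_1, alpha_3, alpha_5). So the algebra is type C_5, i.e. sp(10).

C_5 (sp(10))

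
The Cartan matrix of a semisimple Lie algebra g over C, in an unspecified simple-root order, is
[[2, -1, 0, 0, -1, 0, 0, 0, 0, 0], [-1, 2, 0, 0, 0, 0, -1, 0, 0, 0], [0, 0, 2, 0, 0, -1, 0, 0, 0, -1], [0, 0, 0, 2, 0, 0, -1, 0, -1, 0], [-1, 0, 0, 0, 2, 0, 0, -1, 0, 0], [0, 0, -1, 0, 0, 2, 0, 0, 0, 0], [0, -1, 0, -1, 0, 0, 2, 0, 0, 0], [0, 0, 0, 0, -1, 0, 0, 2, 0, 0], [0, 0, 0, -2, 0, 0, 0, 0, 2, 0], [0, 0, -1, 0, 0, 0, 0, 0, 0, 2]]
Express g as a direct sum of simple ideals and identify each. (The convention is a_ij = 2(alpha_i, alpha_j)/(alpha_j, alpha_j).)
A_3 + C_7

The diagram associated to this matrix has two connected components: the simple roots {alpha_3, alpha_6, alpha_10} form a chain of 3 nodes with single edges (A_3), and {alpha_1, alpha_2, alpha_4, alpha_5, alpha_7, alpha_8, alpha_9} form a chain of 7 nodes with a double edge at one end; the terminal node there is the unique long simple root (C_7). A semisimple Lie algebra decomposes uniquely as the direct sum of simple ideals, one per connected component of its Dynkin diagram, so g ≅ A_3 ⊕ C_7 (dimension 15 + 105 = 120).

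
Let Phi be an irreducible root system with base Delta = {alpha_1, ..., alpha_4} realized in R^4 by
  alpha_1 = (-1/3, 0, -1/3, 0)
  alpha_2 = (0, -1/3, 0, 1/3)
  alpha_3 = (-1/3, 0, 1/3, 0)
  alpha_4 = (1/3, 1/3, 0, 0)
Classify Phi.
type D_4

Compute the Cartan integers a_ij = 2(alpha_i, alpha_j)/(alpha_j, alpha_j); the resulting 4x4 Cartan matrix is
[[2, 0, 0, -1], [0, 2, 0, -1], [0, 0, 2, -1], [-1, -1, -1, 2]].
All simple roots have the same length, so the diagram is simply laced. The associated Dynkin diagram is a chain of 2 nodes with a fork of two nodes at one end (D_4), so the type is D_4 (the algebra so(8)).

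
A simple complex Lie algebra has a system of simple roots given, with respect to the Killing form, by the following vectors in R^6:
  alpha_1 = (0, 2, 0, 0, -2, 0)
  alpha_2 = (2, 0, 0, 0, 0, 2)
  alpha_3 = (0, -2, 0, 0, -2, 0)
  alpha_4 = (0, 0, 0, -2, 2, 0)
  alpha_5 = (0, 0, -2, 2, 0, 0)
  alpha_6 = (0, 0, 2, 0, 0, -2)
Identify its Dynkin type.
Compute the Cartan integers a_ij = 2(alpha_i, alpha_j)/(alpha_j, alpha_j); the resulting 6x6 Cartan matrix is
[[2, 0, 0, -1, 0, 0], [0, 2, 0, 0, 0, -1], [0, 0, 2, -1, 0, 0], [-1, 0, -1, 2, -1, 0], [0, 0, 0, -1, 2, -1], [0, -1, 0, 0, -1, 2]].
All simple roots have the same length, so the diagram is simply laced. The associated Dynkin diagram is a chain of 4 nodes with a fork of two nodes at one end (D_6), so the type is D_6 (the algebra so(12)).

D6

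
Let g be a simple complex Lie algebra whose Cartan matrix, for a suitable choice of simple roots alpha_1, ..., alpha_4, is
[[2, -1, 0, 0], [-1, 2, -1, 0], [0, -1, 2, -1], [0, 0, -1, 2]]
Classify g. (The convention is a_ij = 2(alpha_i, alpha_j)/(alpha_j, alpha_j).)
The matrix has rank 4 with 2's on the diagonal. Reading the off-diagonal entries as Dynkin edges (a single edge where a_ij = a_ji = -1; a double or triple edge where a_ij * a_ji = 2 or 3), the diagram is a chain of 4 nodes with single edges (A_4). One simple-root ordering that puts it in standard form is (alpha_1, alpha_2, alpha_3, alpha_4). So the algebra is type A_4, i.e. sl(5).

A_4 (sl(5))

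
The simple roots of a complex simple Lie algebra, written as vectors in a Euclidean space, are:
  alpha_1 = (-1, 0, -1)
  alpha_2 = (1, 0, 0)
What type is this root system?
B2

Compute the Cartan integers a_ij = 2(alpha_i, alpha_j)/(alpha_j, alpha_j); the resulting 2x2 Cartan matrix is
[[2, -2], [-1, 2]].
The roots have two lengths (squared-length ratio 2:1); the short ones are alpha_{2}. The associated Dynkin diagram is a chain of 2 nodes with a double edge at one end; the terminal node there is the unique short simple root (B_2), so the type is B_2 (the algebra so(5)).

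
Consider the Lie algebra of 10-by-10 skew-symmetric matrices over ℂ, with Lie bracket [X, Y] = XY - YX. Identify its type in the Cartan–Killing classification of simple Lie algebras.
D5

This is so(10) with 10 even, which has dimension 10(10-1)/2 = 45 and rank 10/2 = 5. In the classification of classical Lie algebras, the orthogonal algebra so(2n) in an even number of variables has type D_n; here n = 5, so the Dynkin diagram is a chain of 3 nodes with a fork of two nodes at one end (D_5). Hence the type is D_5.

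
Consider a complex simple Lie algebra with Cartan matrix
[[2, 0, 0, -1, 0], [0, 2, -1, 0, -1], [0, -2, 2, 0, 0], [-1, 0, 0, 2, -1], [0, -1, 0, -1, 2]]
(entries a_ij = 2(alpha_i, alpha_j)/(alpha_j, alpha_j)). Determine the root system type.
type C_5

The matrix has rank 5 with 2's on the diagonal. Reading the off-diagonal entries as Dynkin edges (a single edge where a_ij = a_ji = -1; a double or triple edge where a_ij * a_ji = 2 or 3), the diagram is a chain of 5 nodes with a double edge at one end; the terminal node there is the unique long simple root (C_5). One simple-root ordering that puts it in standard form is (alpha_1, alpha_4, alpha_5, alpha_2, alpha_3). So the algebra is type C_5, i.e. sp(10).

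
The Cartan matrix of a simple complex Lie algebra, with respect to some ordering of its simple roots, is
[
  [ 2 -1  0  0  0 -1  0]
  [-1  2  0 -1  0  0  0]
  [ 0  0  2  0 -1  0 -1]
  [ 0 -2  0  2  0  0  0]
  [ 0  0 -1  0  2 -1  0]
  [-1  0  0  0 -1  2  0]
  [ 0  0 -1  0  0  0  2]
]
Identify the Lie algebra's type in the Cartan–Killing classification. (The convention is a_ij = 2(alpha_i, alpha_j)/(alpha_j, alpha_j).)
The matrix has rank 7 with 2's on the diagonal. Reading the off-diagonal entries as Dynkin edges (a single edge where a_ij = a_ji = -1; a double or triple edge where a_ij * a_ji = 2 or 3), the diagram is a chain of 7 nodes with a double edge at one end; the terminal node there is the unique long simple root (C_7). One simple-root ordering that puts it in standard form is (alpha_7, alpha_3, alpha_5, alpha_6, alpha_1, alpha_2, alpha_4). So the algebra is type C_7, i.e. sp(14).

C_7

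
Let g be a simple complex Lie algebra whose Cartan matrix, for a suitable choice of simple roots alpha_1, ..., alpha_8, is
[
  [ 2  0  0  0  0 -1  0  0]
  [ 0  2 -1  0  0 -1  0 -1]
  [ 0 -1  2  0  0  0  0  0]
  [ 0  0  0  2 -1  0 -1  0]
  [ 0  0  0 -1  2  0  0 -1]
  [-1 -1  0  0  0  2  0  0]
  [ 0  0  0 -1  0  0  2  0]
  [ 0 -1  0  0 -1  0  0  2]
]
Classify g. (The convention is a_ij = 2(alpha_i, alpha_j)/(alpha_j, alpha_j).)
The matrix has rank 8 with 2's on the diagonal. Reading the off-diagonal entries as Dynkin edges (a single edge where a_ij = a_ji = -1; a double or triple edge where a_ij * a_ji = 2 or 3), the diagram is a chain of 7 nodes with one extra node attached to the third node from one end (E_8). One simple-root ordering that puts it in standard form is (alpha_1, alpha_3, alpha_6, alpha_2, alpha_8, alpha_5, alpha_4, alpha_7). So the algebra is type E_8.

E_8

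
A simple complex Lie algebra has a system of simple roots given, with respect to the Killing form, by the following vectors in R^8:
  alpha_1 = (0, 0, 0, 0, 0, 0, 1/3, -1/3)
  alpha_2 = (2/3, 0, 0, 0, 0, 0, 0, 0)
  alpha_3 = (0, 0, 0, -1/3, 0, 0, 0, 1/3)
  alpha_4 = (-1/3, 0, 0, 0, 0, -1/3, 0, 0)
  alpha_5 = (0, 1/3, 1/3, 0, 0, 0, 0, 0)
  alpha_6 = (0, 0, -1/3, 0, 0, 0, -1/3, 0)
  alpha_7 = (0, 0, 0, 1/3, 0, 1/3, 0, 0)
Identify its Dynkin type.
C7

Compute the Cartan integers a_ij = 2(alpha_i, alpha_j)/(alpha_j, alpha_j); the resulting 7x7 Cartan matrix is
[[2, 0, -1, 0, 0, -1, 0], [0, 2, 0, -2, 0, 0, 0], [-1, 0, 2, 0, 0, 0, -1], [0, -1, 0, 2, 0, 0, -1], [0, 0, 0, 0, 2, -1, 0], [-1, 0, 0, 0, -1, 2, 0], [0, 0, -1, -1, 0, 0, 2]].
The roots have two lengths (squared-length ratio 2:1); the short ones are alpha_{1,3,4,5,6,7}. The associated Dynkin diagram is a chain of 7 nodes with a double edge at one end; the terminal node there is the unique long simple root (C_7), so the type is C_7 (the algebra sp(14)).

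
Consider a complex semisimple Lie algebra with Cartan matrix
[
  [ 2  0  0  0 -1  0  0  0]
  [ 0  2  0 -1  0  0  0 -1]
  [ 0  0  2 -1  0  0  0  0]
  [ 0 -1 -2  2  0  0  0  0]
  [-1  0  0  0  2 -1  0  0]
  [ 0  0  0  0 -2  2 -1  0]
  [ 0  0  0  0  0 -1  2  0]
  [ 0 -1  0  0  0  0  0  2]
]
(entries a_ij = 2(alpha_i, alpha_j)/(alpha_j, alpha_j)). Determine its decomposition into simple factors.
The diagram associated to this matrix has two connected components: the simple roots {alpha_2, alpha_3, alpha_4, alpha_8} form a chain of 4 nodes with a double edge at one end; the terminal node there is the unique short simple root (B_4), and {alpha_1, alpha_5, alpha_6, alpha_7} form a chain of 4 nodes with a double edge between the middle two (F_4). A semisimple Lie algebra decomposes uniquely as the direct sum of simple ideals, one per connected component of its Dynkin diagram, so g ≅ B_4 ⊕ F_4 (dimension 36 + 52 = 88).

B_4 (so(9)) + F_4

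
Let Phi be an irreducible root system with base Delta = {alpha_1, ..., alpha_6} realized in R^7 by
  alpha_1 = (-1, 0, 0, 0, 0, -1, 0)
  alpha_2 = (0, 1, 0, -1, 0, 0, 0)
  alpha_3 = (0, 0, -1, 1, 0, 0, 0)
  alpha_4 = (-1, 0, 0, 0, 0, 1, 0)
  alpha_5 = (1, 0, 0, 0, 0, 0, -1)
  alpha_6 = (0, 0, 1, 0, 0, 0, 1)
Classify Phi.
Compute the Cartan integers a_ij = 2(alpha_i, alpha_j)/(alpha_j, alpha_j); the resulting 6x6 Cartan matrix is
[[2, 0, 0, 0, -1, 0], [0, 2, -1, 0, 0, 0], [0, -1, 2, 0, 0, -1], [0, 0, 0, 2, -1, 0], [-1, 0, 0, -1, 2, -1], [0, 0, -1, 0, -1, 2]].
All simple roots have the same length, so the diagram is simply laced. The associated Dynkin diagram is a chain of 4 nodes with a fork of two nodes at one end (D_6), so the type is D_6 (the algebra so(12)).

type D_6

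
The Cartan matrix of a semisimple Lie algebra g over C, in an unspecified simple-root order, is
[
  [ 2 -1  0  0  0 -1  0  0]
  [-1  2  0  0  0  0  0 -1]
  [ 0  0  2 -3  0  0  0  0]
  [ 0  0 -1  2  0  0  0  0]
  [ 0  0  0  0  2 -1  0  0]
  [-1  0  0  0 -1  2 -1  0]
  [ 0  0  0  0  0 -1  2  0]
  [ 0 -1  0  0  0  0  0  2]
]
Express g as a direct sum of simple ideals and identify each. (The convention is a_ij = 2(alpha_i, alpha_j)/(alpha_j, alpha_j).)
D_6 ⊕ G_2

The diagram associated to this matrix has two connected components: the simple roots {alpha_1, alpha_2, alpha_5, alpha_6, alpha_7, alpha_8} form a chain of 4 nodes with a fork of two nodes at one end (D_6), and {alpha_3, alpha_4} form two nodes joined by a triple edge (G_2). A semisimple Lie algebra decomposes uniquely as the direct sum of simple ideals, one per connected component of its Dynkin diagram, so g ≅ D_6 ⊕ G_2 (dimension 66 + 14 = 80).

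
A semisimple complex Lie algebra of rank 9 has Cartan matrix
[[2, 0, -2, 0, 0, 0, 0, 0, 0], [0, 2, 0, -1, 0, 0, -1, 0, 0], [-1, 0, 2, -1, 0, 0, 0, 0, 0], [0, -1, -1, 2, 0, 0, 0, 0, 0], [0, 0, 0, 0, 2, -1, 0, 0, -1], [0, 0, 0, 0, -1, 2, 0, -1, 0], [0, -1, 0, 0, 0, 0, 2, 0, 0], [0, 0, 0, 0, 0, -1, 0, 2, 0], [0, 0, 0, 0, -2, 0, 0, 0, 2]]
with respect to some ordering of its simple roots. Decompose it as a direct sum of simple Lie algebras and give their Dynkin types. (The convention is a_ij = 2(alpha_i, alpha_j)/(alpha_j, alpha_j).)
C_4 + C_5

The diagram associated to this matrix has two connected components: the simple roots {alpha_5, alpha_6, alpha_8, alpha_9} form a chain of 4 nodes with a double edge at one end; the terminal node there is the unique long simple root (C_4), and {alpha_1, alpha_2, alpha_3, alpha_4, alpha_7} form a chain of 5 nodes with a double edge at one end; the terminal node there is the unique long simple root (C_5). A semisimple Lie algebra decomposes uniquely as the direct sum of simple ideals, one per connected component of its Dynkin diagram, so g ≅ C_4 ⊕ C_5 (dimension 36 + 55 = 91).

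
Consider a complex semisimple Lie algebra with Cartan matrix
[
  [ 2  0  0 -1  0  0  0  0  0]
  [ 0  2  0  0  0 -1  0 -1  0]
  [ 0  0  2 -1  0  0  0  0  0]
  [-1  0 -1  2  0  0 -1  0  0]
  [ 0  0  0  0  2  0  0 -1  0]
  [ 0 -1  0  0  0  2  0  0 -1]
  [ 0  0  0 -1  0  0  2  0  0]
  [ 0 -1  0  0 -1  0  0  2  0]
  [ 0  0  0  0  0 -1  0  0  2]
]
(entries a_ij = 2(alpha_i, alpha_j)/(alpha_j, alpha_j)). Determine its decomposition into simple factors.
The diagram associated to this matrix has two connected components: the simple roots {alpha_2, alpha_5, alpha_6, alpha_8, alpha_9} form a chain of 5 nodes with single edges (A_5), and {alpha_1, alpha_3, alpha_4, alpha_7} form a chain of 2 nodes with a fork of two nodes at one end (D_4). A semisimple Lie algebra decomposes uniquely as the direct sum of simple ideals, one per connected component of its Dynkin diagram, so g ≅ A_5 ⊕ D_4 (dimension 35 + 28 = 63).

A_5 (sl(6)) ⊕ D_4 (so(8))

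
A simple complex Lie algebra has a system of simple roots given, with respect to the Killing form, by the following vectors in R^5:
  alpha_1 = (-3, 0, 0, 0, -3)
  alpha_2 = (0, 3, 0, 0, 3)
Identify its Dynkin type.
Compute the Cartan integers a_ij = 2(alpha_i, alpha_j)/(alpha_j, alpha_j); the resulting 2x2 Cartan matrix is
[[2, -1], [-1, 2]].
All simple roots have the same length, so the diagram is simply laced. The associated Dynkin diagram is a chain of 2 nodes with single edges (A_2), so the type is A_2 (the algebra sl(3)).

A_2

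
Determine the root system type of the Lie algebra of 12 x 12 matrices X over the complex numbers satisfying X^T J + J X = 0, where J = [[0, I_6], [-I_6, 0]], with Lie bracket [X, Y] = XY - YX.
C6

This is sp(12), which has dimension 12(12+1)/2 = 78 and rank 12/2 = 6. In the classification of classical Lie algebras, the symplectic algebra sp(2n) has type C_n; here n = 6, so the Dynkin diagram is a chain of 6 nodes with a double edge at one end; the terminal node there is the unique long simple root (C_6). Hence the type is C_6.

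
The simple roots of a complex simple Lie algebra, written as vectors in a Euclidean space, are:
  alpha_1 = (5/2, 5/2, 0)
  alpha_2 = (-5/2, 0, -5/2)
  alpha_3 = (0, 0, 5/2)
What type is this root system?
Compute the Cartan integers a_ij = 2(alpha_i, alpha_j)/(alpha_j, alpha_j); the resulting 3x3 Cartan matrix is
[[2, -1, 0], [-1, 2, -2], [0, -1, 2]].
The roots have two lengths (squared-length ratio 2:1); the short ones are alpha_{3}. The associated Dynkin diagram is a chain of 3 nodes with a double edge at one end; the terminal node there is the unique short simple root (B_3), so the type is B_3 (the algebra so(7)).

B_3 (so(7))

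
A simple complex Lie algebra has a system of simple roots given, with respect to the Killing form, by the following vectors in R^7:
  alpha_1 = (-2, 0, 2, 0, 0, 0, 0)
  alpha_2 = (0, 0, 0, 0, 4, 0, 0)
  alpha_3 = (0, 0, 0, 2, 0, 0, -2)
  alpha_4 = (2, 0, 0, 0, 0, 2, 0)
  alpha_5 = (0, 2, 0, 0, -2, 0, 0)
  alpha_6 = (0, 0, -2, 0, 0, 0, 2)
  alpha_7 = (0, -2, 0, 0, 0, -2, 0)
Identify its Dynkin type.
type C_7

Compute the Cartan integers a_ij = 2(alpha_i, alpha_j)/(alpha_j, alpha_j); the resulting 7x7 Cartan matrix is
[[2, 0, 0, -1, 0, -1, 0], [0, 2, 0, 0, -2, 0, 0], [0, 0, 2, 0, 0, -1, 0], [-1, 0, 0, 2, 0, 0, -1], [0, -1, 0, 0, 2, 0, -1], [-1, 0, -1, 0, 0, 2, 0], [0, 0, 0, -1, -1, 0, 2]].
The roots have two lengths (squared-length ratio 2:1); the short ones are alpha_{1,3,4,5,6,7}. The associated Dynkin diagram is a chain of 7 nodes with a double edge at one end; the terminal node there is the unique long simple root (C_7), so the type is C_7 (the algebra sp(14)).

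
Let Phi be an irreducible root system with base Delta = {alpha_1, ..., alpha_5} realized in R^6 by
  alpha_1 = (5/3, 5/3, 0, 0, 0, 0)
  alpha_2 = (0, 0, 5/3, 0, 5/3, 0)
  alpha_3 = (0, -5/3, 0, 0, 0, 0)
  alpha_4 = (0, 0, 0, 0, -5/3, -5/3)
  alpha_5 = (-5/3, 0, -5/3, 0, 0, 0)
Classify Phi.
Compute the Cartan integers a_ij = 2(alpha_i, alpha_j)/(alpha_j, alpha_j); the resulting 5x5 Cartan matrix is
[[2, 0, -2, 0, -1], [0, 2, 0, -1, -1], [-1, 0, 2, 0, 0], [0, -1, 0, 2, 0], [-1, -1, 0, 0, 2]].
The roots have two lengths (squared-length ratio 2:1); the short ones are alpha_{3}. The associated Dynkin diagram is a chain of 5 nodes with a double edge at one end; the terminal node there is the unique short simple root (B_5), so the type is B_5 (the algebra so(11)).

B_5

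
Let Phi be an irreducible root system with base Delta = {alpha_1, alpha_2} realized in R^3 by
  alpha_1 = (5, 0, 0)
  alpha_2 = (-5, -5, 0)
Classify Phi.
Compute the Cartan integers a_ij = 2(alpha_i, alpha_j)/(alpha_j, alpha_j); the resulting 2x2 Cartan matrix is
[[2, -1], [-2, 2]].
The roots have two lengths (squared-length ratio 2:1); the short ones are alpha_{1}. The associated Dynkin diagram is a chain of 2 nodes with a double edge at one end; the terminal node there is the unique short simple root (B_2), so the type is B_2 (the algebra so(5)).

B2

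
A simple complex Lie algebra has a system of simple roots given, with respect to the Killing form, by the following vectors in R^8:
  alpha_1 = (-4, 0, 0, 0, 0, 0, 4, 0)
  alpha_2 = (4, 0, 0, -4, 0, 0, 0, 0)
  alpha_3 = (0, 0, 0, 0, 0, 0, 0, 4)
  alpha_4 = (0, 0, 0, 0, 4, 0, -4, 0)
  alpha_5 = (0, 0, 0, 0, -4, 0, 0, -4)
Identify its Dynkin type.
B5

Compute the Cartan integers a_ij = 2(alpha_i, alpha_j)/(alpha_j, alpha_j); the resulting 5x5 Cartan matrix is
[[2, -1, 0, -1, 0], [-1, 2, 0, 0, 0], [0, 0, 2, 0, -1], [-1, 0, 0, 2, -1], [0, 0, -2, -1, 2]].
The roots have two lengths (squared-length ratio 2:1); the short ones are alpha_{3}. The associated Dynkin diagram is a chain of 5 nodes with a double edge at one end; the terminal node there is the unique short simple root (B_5), so the type is B_5 (the algebra so(11)).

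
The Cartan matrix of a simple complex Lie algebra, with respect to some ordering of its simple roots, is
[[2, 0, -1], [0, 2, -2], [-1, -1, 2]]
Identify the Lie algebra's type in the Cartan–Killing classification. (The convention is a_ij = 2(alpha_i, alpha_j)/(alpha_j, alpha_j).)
The matrix has rank 3 with 2's on the diagonal. Reading the off-diagonal entries as Dynkin edges (a single edge where a_ij = a_ji = -1; a double or triple edge where a_ij * a_ji = 2 or 3), the diagram is a chain of 3 nodes with a double edge at one end; the terminal node there is the unique long simple root (C_3). One simple-root ordering that puts it in standard form is (alpha_1, alpha_3, alpha_2). So the algebra is type C_3, i.e. sp(6).

C3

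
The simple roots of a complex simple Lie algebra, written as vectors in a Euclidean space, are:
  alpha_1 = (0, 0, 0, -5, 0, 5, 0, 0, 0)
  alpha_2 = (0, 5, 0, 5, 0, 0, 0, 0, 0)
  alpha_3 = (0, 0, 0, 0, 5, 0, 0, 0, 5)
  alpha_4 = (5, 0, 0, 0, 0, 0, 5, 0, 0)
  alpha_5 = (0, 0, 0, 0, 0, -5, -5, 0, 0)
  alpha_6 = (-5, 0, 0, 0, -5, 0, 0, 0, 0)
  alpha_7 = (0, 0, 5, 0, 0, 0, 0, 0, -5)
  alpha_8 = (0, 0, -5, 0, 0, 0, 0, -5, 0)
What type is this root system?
Compute the Cartan integers a_ij = 2(alpha_i, alpha_j)/(alpha_j, alpha_j); the resulting 8x8 Cartan matrix is
[[2, -1, 0, 0, -1, 0, 0, 0], [-1, 2, 0, 0, 0, 0, 0, 0], [0, 0, 2, 0, 0, -1, -1, 0], [0, 0, 0, 2, -1, -1, 0, 0], [-1, 0, 0, -1, 2, 0, 0, 0], [0, 0, -1, -1, 0, 2, 0, 0], [0, 0, -1, 0, 0, 0, 2, -1], [0, 0, 0, 0, 0, 0, -1, 2]].
All simple roots have the same length, so the diagram is simply laced. The associated Dynkin diagram is a chain of 8 nodes with single edges (A_8), so the type is A_8 (the algebra sl(9)).

type A_8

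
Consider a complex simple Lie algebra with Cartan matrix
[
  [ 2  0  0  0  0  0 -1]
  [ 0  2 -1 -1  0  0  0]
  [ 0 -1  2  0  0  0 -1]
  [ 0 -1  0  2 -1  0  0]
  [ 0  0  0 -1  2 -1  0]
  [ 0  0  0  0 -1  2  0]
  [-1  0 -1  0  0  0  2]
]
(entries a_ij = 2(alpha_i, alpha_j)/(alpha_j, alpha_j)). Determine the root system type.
The matrix has rank 7 with 2's on the diagonal. Reading the off-diagonal entries as Dynkin edges (a single edge where a_ij = a_ji = -1; a double or triple edge where a_ij * a_ji = 2 or 3), the diagram is a chain of 7 nodes with single edges (A_7). One simple-root ordering that puts it in standard form is (alpha_1, alpha_7, alpha_3, alpha_2, alpha_4, alpha_5, alpha_6). So the algebra is type A_7, i.e. sl(8).

type A_7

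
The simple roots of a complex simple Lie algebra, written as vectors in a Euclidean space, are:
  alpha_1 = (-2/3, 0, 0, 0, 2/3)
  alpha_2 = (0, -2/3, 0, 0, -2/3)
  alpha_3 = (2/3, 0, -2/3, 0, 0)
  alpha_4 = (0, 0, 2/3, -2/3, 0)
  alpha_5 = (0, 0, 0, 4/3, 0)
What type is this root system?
C5

Compute the Cartan integers a_ij = 2(alpha_i, alpha_j)/(alpha_j, alpha_j); the resulting 5x5 Cartan matrix is
[[2, -1, -1, 0, 0], [-1, 2, 0, 0, 0], [-1, 0, 2, -1, 0], [0, 0, -1, 2, -1], [0, 0, 0, -2, 2]].
The roots have two lengths (squared-length ratio 2:1); the short ones are alpha_{1,2,3,4}. The associated Dynkin diagram is a chain of 5 nodes with a double edge at one end; the terminal node there is the unique long simple root (C_5), so the type is C_5 (the algebra sp(10)).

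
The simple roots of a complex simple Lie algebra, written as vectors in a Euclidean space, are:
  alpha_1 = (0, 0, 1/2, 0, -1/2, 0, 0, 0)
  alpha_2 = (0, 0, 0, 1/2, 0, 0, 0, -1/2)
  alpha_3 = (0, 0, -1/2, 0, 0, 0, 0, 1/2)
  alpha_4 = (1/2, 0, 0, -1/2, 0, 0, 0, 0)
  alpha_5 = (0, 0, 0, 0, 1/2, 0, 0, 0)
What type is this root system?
type B_5

Compute the Cartan integers a_ij = 2(alpha_i, alpha_j)/(alpha_j, alpha_j); the resulting 5x5 Cartan matrix is
[[2, 0, -1, 0, -2], [0, 2, -1, -1, 0], [-1, -1, 2, 0, 0], [0, -1, 0, 2, 0], [-1, 0, 0, 0, 2]].
The roots have two lengths (squared-length ratio 2:1); the short ones are alpha_{5}. The associated Dynkin diagram is a chain of 5 nodes with a double edge at one end; the terminal node there is the unique short simple root (B_5), so the type is B_5 (the algebra so(11)).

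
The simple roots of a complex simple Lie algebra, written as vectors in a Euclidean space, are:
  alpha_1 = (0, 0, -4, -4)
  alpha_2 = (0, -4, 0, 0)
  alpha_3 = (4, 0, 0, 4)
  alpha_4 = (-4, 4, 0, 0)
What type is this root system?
B_4 (so(9))

Compute the Cartan integers a_ij = 2(alpha_i, alpha_j)/(alpha_j, alpha_j); the resulting 4x4 Cartan matrix is
[[2, 0, -1, 0], [0, 2, 0, -1], [-1, 0, 2, -1], [0, -2, -1, 2]].
The roots have two lengths (squared-length ratio 2:1); the short ones are alpha_{2}. The associated Dynkin diagram is a chain of 4 nodes with a double edge at one end; the terminal node there is the unique short simple root (B_4), so the type is B_4 (the algebra so(9)).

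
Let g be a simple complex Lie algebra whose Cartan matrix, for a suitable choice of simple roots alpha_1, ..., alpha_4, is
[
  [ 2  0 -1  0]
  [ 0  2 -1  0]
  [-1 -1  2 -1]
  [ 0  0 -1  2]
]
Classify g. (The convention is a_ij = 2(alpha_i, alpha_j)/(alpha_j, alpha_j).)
The matrix has rank 4 with 2's on the diagonal. Reading the off-diagonal entries as Dynkin edges (a single edge where a_ij = a_ji = -1; a double or triple edge where a_ij * a_ji = 2 or 3), the diagram is a chain of 2 nodes with a fork of two nodes at one end (D_4). One simple-root ordering that puts it in standard form is (alpha_4, alpha_3, alpha_1, alpha_2). So the algebra is type D_4, i.e. so(8).

type D_4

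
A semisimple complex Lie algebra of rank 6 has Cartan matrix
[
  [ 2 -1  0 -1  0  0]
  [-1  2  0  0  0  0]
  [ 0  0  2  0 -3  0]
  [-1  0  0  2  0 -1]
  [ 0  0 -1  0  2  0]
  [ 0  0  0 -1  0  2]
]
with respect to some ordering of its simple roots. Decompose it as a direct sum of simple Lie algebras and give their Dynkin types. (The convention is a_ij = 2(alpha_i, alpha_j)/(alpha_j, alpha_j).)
The diagram associated to this matrix has two connected components: the simple roots {alpha_1, alpha_2, alpha_4, alpha_6} form a chain of 4 nodes with single edges (A_4), and {alpha_3, alpha_5} form two nodes joined by a triple edge (G_2). A semisimple Lie algebra decomposes uniquely as the direct sum of simple ideals, one per connected component of its Dynkin diagram, so g ≅ A_4 ⊕ G_2 (dimension 24 + 14 = 38).

A_4 (sl(5)) + G_2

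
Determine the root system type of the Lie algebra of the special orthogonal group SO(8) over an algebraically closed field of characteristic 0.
This is so(8) with 8 even, which has dimension 8(8-1)/2 = 28 and rank 8/2 = 4. In the classification of classical Lie algebras, the orthogonal algebra so(2n) in an even number of variables has type D_n; here n = 4, so the Dynkin diagram is a chain of 2 nodes with a fork of two nodes at one end (D_4). Hence the type is D_4.

D_4 (so(8))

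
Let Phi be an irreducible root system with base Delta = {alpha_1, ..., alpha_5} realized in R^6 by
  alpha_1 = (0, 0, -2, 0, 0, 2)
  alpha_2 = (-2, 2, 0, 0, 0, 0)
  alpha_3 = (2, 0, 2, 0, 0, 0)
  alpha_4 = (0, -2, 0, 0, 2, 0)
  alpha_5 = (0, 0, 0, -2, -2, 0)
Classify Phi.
A_5 (sl(6))

Compute the Cartan integers a_ij = 2(alpha_i, alpha_j)/(alpha_j, alpha_j); the resulting 5x5 Cartan matrix is
[[2, 0, -1, 0, 0], [0, 2, -1, -1, 0], [-1, -1, 2, 0, 0], [0, -1, 0, 2, -1], [0, 0, 0, -1, 2]].
All simple roots have the same length, so the diagram is simply laced. The associated Dynkin diagram is a chain of 5 nodes with single edges (A_5), so the type is A_5 (the algebra sl(6)).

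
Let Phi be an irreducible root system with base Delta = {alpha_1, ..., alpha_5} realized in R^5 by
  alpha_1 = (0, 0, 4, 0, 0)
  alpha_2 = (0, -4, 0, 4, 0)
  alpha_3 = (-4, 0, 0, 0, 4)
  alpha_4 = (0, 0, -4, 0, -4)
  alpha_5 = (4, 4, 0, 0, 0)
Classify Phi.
Compute the Cartan integers a_ij = 2(alpha_i, alpha_j)/(alpha_j, alpha_j); the resulting 5x5 Cartan matrix is
[[2, 0, 0, -1, 0], [0, 2, 0, 0, -1], [0, 0, 2, -1, -1], [-2, 0, -1, 2, 0], [0, -1, -1, 0, 2]].
The roots have two lengths (squared-length ratio 2:1); the short ones are alpha_{1}. The associated Dynkin diagram is a chain of 5 nodes with a double edge at one end; the terminal node there is the unique short simple root (B_5), so the type is B_5 (the algebra so(11)).

type B_5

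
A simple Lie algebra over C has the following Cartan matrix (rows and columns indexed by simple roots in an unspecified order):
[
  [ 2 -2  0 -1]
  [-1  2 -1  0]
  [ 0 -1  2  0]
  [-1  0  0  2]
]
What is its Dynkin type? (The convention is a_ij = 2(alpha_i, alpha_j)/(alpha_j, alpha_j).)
The matrix has rank 4 with 2's on the diagonal. Reading the off-diagonal entries as Dynkin edges (a single edge where a_ij = a_ji = -1; a double or triple edge where a_ij * a_ji = 2 or 3), the diagram is a chain of 4 nodes with a double edge between the middle two (F_4). One simple-root ordering that puts it in standard form is (alpha_4, alpha_1, alpha_2, alpha_3). So the algebra is type F_4.

F_4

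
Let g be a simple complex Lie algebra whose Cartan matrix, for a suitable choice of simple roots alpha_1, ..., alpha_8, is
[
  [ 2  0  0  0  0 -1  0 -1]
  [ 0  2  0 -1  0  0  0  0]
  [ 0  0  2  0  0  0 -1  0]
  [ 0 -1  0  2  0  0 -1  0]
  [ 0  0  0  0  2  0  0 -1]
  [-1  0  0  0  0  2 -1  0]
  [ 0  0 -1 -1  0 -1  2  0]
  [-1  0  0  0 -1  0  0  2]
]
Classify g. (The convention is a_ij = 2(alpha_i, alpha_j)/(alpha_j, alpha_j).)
The matrix has rank 8 with 2's on the diagonal. Reading the off-diagonal entries as Dynkin edges (a single edge where a_ij = a_ji = -1; a double or triple edge where a_ij * a_ji = 2 or 3), the diagram is a chain of 7 nodes with one extra node attached to the third node from one end (E_8). One simple-root ordering that puts it in standard form is (alpha_2, alpha_3, alpha_4, alpha_7, alpha_6, alpha_1, alpha_8, alpha_5). So the algebra is type E_8.

E8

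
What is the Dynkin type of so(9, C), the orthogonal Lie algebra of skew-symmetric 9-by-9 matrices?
This is so(9) with 9 odd, which has dimension 9(9-1)/2 = 36 and rank (9-1)/2 = 4. In the classification of classical Lie algebras, the orthogonal algebra so(2n+1) in an odd number of variables has type B_n; here n = 4, so the Dynkin diagram is a chain of 4 nodes with a double edge at one end; the terminal node there is the unique short simple root (B_4). Hence the type is B_4.

type B_4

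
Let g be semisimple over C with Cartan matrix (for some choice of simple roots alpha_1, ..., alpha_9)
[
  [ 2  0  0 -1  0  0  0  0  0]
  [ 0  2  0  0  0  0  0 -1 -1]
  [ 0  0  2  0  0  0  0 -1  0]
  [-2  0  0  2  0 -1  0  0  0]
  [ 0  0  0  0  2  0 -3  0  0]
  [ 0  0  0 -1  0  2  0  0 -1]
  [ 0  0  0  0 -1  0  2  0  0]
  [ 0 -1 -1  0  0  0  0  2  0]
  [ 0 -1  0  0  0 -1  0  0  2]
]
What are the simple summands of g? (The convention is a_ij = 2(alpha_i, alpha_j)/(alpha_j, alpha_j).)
B_7 ⊕ G_2

The diagram associated to this matrix has two connected components: the simple roots {alpha_1, alpha_2, alpha_3, alpha_4, alpha_6, alpha_8, alpha_9} form a chain of 7 nodes with a double edge at one end; the terminal node there is the unique short simple root (B_7), and {alpha_5, alpha_7} form two nodes joined by a triple edge (G_2). A semisimple Lie algebra decomposes uniquely as the direct sum of simple ideals, one per connected component of its Dynkin diagram, so g ≅ B_7 ⊕ G_2 (dimension 105 + 14 = 119).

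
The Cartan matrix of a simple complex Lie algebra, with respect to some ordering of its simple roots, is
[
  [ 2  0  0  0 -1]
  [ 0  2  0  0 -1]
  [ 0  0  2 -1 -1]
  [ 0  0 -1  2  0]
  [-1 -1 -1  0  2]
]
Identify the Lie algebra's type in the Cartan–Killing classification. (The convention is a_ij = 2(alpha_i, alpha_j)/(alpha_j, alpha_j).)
D_5

The matrix has rank 5 with 2's on the diagonal. Reading the off-diagonal entries as Dynkin edges (a single edge where a_ij = a_ji = -1; a double or triple edge where a_ij * a_ji = 2 or 3), the diagram is a chain of 3 nodes with a fork of two nodes at one end (D_5). One simple-root ordering that puts it in standard form is (alpha_4, alpha_3, alpha_5, alpha_1, alpha_2). So the algebra is type D_5, i.e. so(10).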